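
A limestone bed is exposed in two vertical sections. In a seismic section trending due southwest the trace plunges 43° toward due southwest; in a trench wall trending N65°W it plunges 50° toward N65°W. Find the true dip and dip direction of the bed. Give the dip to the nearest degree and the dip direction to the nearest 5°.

The two traces are lines in the plane: v₁ = (sin 225°·cos 43°, cos 225°·cos 43°, −sin 43°), v₂ = (sin 295°·cos 50°, cos 295°·cos 50°, −sin 50°).
n = v₁ × v₂ = (-0.581, -0.001, 0.442) (taken with n_z > 0).
True dip = arccos(n_z / |n|) = arccos(0.6050) = 52.8°.
Dip direction = azimuth of (n_x, n_y) = atan2(-0.581, -0.001) = 270°.

true dip 53°, dip direction 270°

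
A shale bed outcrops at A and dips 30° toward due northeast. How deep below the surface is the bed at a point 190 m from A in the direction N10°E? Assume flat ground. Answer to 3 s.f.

89.9 m

The hole lies 35° from the dip direction, so the down-dip offset is 190 × cos 35° = 155.64 m.
Depth = down-dip offset × tan(dip) = 155.64 × tan 30° = 155.64 × 0.5774
Depth = 89.86 m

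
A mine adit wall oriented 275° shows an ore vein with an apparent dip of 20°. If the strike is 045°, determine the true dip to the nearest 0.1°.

25.4°

The section is 50° from the strike.
tan δ = tan α / sin β = tan 20° / sin 50° = 0.3640 / 0.7660 = 0.4751
true dip = arctan 0.4751 = 25.41°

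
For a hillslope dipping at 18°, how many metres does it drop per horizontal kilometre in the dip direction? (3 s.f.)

325 m

drop per km = 1000 × tan 18° = 1000 × 0.3249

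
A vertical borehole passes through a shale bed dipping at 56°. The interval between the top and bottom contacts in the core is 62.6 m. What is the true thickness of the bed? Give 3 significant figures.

35.0 m

True thickness t = h · cos(dip) = 62.6 × cos 56°
t = 62.6 × 0.5592 = 35.005 m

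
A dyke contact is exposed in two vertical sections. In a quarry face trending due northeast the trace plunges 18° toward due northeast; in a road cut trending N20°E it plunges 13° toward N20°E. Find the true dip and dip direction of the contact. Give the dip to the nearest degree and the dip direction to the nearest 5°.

Represent each trace as a vector plunging at its apparent dip toward its trend (east-north-up frame): v₁ = (0.672, 0.672, -0.309), v₂ = (0.333, 0.916, -0.225).
n = v₁ × v₂ = (0.132, 0.048, 0.392) (taken with n_z > 0).
tan δ = √(n_x²+n_y²)/n_z = 0.140/0.392, so δ = 19.7°.
The horizontal component of n points toward azimuth atan2(n_x, n_y) = 70°, the dip direction.

true dip 20°, dip direction 070°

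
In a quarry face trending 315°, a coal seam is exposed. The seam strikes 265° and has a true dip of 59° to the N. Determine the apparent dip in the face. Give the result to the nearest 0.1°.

51.9°

The strike is 265° and the section trends 315°; the acute angle between them is β = 50°.
tan α = tan 59° × sin 50° = 1.6643 × 0.7660 = 1.2749
apparent dip = arctan 1.2749 = 51.89°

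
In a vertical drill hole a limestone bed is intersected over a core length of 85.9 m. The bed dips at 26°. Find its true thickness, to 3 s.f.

77.2 m

True thickness t = h · cos(dip) = 85.9 × cos 26°
t = 85.9 × 0.8988 = 77.206 m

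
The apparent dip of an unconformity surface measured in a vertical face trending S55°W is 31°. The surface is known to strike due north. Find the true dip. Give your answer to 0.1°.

36.3°

The section is 55° from the strike.
tan δ = tan α / sin β = tan 31° / sin 55° = 0.6009 / 0.8192 = 0.7335
δ = arctan(0.7335) = 36.26°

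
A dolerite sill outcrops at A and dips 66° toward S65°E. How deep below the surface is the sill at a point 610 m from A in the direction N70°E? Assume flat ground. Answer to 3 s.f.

969 m

The hole lies 45° from the dip direction, so the down-dip offset is 610 × cos 45° = 431.34 m.
Depth = down-dip offset × tan(dip) = 431.34 × tan 66° = 431.34 × 2.2460
Depth = 968.79 m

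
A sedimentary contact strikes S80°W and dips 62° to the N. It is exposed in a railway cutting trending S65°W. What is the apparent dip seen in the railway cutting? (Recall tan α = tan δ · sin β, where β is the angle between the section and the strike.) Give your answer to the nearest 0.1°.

26.0°

The section lies 15° from the strike.
tan(apparent dip) = tan 62° · sin 15° = 0.4868
apparent dip = arctan 0.4868 = 25.96°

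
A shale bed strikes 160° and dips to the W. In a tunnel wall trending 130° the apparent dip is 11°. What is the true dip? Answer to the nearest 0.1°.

The section is 30° from the strike.
tan(true dip) = tan 11° / sin 30° = 0.3888
true dip = arctan 0.3888 = 21.24°

21.2°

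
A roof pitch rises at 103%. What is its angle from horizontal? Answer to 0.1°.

45.8°

tan θ = 103/100 = 1.0300
θ = arctan(1.0300) = 45.85°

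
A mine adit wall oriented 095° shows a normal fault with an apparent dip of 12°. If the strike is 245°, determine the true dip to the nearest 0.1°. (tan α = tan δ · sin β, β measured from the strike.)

23.0°

β = acute angle between strike 245° and section 095° = 30°.
tan δ = tan α / sin β = tan 12° / sin 30° = 0.2126 / 0.5000 = 0.4251
δ = arctan(0.4251) = 23.03°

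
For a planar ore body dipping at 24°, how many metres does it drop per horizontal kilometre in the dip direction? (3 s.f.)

445 m

drop per km = 1000 × tan 24° = 1000 × 0.4452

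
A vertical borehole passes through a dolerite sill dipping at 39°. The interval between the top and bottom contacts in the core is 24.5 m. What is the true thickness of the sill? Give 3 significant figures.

True thickness t = h · cos(dip) = 24.5 × cos 39°
t = 24.5 × 0.7771 = 19.040 m

19.0 m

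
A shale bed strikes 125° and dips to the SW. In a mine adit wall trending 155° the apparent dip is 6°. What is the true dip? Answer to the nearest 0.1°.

11.9°

The section is 30° from the strike.
tan δ = tan α / sin β = tan 6° / sin 30° = 0.1051 / 0.5000 = 0.2102
δ = arctan(0.2102) = 11.87°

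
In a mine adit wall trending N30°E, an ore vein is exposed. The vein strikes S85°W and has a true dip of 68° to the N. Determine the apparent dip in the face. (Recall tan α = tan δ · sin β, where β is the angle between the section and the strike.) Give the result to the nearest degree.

64°

The section lies 55° from the strike.
tan(apparent dip) = tan 68° · sin 55° = 2.0275
α = arctan(2.0275) = 63.75°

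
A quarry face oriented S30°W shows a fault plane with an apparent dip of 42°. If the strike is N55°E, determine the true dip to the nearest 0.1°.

The section is 25° from the strike.
tan(true dip) = tan 42° / sin 25° = 2.1305
δ = arctan(2.1305) = 64.86°

64.9°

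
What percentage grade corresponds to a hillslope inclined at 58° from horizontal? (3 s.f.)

grade % = 100 × tan 58° = 100 × 1.6003

160%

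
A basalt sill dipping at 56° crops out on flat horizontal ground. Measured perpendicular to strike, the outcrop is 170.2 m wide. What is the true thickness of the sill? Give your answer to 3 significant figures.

141 m

True thickness t = w · sin(dip) = 170.2 × sin 56°
t = 170.2 × 0.8290 = 141.102 m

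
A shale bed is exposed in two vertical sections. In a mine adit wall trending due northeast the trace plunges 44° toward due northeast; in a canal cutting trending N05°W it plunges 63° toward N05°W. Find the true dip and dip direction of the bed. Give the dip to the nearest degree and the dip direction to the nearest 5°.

The two traces are lines in the plane: v₁ = (sin 45°·cos 44°, cos 45°·cos 44°, −sin 44°), v₂ = (sin 355°·cos 63°, cos 355°·cos 63°, −sin 63°).
n = v₁ × v₂ = (-0.139, 0.481, 0.250) (taken with n_z > 0).
tan δ = √(n_x²+n_y²)/n_z = 0.500/0.250, so δ = 63.4°.
Dip direction = atan2(-0.139, 0.481) = 344° (azimuth of n's horizontal projection).

true dip 63°, dip direction 345°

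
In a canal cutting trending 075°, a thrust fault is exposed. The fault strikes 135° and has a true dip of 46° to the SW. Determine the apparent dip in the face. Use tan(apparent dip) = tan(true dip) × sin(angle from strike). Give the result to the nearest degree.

The section lies 60° from the strike.
tan α = tan 46° × sin 60° = 1.0355 × 0.8660 = 0.8968
apparent dip = arctan 0.8968 = 41.89°

42°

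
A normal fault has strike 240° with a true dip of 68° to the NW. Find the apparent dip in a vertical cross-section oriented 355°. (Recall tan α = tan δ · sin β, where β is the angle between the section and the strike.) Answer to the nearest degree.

66°

The section lies 65° from the strike.
tan α = tan 68° × sin 65° = 2.4751 × 0.9063 = 2.2432
α = arctan(2.2432) = 65.97°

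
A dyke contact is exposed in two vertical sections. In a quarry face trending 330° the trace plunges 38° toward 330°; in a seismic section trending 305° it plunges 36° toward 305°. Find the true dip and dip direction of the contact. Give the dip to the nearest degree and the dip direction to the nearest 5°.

Represent each trace as a vector plunging at its apparent dip toward its trend (east-north-up frame): v₁ = (-0.394, 0.682, -0.616), v₂ = (-0.663, 0.464, -0.588).
n = v₁ × v₂ = (-0.115, 0.176, 0.269) (taken with n_z > 0).
tan δ = √(n_x²+n_y²)/n_z = 0.211/0.269, so δ = 38.0°.
The horizontal component of n points toward azimuth atan2(n_x, n_y) = 327°, the dip direction.

true dip 38°, dip direction 325°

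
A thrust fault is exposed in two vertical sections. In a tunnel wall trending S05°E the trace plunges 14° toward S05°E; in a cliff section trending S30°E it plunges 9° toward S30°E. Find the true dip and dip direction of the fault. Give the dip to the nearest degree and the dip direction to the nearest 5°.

The two traces are lines in the plane: v₁ = (sin 175°·cos 14°, cos 175°·cos 14°, −sin 14°), v₂ = (sin 150°·cos 9°, cos 150°·cos 9°, −sin 9°).
Cross product v₁ × v₂ gives the pole to the plane: n ∝ (-0.056, -0.106, 0.405).
tan δ = √(n_x²+n_y²)/n_z = 0.120/0.405, so δ = 16.5°.
The horizontal component of n points toward azimuth atan2(n_x, n_y) = 208°, the dip direction.

true dip 16°, dip direction 210°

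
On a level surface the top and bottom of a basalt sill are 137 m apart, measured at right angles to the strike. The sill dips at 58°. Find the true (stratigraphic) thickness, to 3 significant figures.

116 m

True thickness t = w · sin(dip) = 137 × sin 58°
t = 137 × 0.8480 = 116.183 m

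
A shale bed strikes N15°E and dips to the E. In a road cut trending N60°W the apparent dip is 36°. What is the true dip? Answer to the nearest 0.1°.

36.9°

The section is 75° from the strike.
tan δ = tan α / sin β = tan 36° / sin 75° = 0.7265 / 0.9659 = 0.7522
δ = arctan(0.7522) = 36.95°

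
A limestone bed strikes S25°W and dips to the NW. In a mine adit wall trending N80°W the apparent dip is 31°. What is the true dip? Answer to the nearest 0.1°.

31.9°

β = acute angle between strike S25°W and section N80°W = 75°.
tan δ = tan α / sin β = tan 31° / sin 75° = 0.6009 / 0.9659 = 0.6221
true dip = arctan 0.6221 = 31.88°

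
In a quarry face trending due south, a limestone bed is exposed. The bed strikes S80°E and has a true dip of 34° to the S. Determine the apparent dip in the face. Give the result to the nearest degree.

34°

The section lies 80° from the strike.
tan(apparent dip) = tan 34° · sin 80° = 0.6643
apparent dip = arctan 0.6643 = 33.59°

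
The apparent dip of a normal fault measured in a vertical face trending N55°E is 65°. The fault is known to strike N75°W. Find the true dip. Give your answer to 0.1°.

β = acute angle between strike N75°W and section N55°E = 50°.
tan(true dip) = tan 65° / sin 50° = 2.7995
δ = arctan(2.7995) = 70.34°

70.3°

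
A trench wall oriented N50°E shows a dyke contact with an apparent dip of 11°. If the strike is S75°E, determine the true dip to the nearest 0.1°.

β = acute angle between strike S75°E and section N50°E = 55°.
tan(true dip) = tan 11° / sin 55° = 0.2373
δ = arctan(0.2373) = 13.35°

13.3°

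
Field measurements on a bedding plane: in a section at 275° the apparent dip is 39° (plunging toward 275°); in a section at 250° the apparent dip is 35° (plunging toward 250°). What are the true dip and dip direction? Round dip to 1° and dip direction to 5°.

true dip 39°, dip direction 280°

Represent each trace as a vector plunging at its apparent dip toward its trend (east-north-up frame): v₁ = (-0.774, 0.068, -0.629), v₂ = (-0.770, -0.280, -0.574).
Cross product v₁ × v₂ gives the pole to the plane: n ∝ (-0.215, 0.040, 0.269).
tan δ = √(n_x²+n_y²)/n_z = 0.219/0.269, so δ = 39.1°.
Dip direction = azimuth of (n_x, n_y) = atan2(-0.215, 0.040) = 281°.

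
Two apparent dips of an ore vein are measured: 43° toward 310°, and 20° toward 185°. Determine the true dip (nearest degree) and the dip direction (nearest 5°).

true dip 55°, dip direction 260°

The two traces are lines in the plane: v₁ = (sin 310°·cos 43°, cos 310°·cos 43°, −sin 43°), v₂ = (sin 185°·cos 20°, cos 185°·cos 20°, −sin 20°).
Cross product v₁ × v₂ gives the pole to the plane: n ∝ (-0.799, -0.136, 0.563).
Dip δ = arctan(|n_h|/n_z) = arctan(0.811/0.563) = 55.2°.
Dip direction = atan2(-0.799, -0.136) = 260° (azimuth of n's horizontal projection).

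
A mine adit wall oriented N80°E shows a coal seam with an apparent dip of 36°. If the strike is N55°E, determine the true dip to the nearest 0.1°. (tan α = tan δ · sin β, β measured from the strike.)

59.8°

β = acute angle between strike N55°E and section N80°E = 25°.
tan(true dip) = tan 36° / sin 25° = 1.7191
δ = arctan(1.7191) = 59.81°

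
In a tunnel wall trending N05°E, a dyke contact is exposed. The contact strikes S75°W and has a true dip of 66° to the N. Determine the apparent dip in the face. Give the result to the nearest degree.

65°

The strike is S75°W and the section trends N05°E; the acute angle between them is β = 70°.
tan(apparent dip) = tan 66° · sin 70° = 2.1106
α = arctan(2.1106) = 64.65°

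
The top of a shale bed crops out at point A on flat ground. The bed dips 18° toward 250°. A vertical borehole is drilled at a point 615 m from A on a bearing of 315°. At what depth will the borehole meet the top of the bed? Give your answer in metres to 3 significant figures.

The hole lies 65° from the dip direction, so the down-dip offset is 615 × cos 65° = 259.91 m.
Depth = down-dip offset × tan(dip) = 259.91 × tan 18° = 259.91 × 0.3249
Depth = 84.45 m

84.4 m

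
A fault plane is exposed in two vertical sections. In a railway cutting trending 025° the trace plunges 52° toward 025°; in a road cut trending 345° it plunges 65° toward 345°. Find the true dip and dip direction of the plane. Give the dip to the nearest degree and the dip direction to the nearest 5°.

The two traces are lines in the plane: v₁ = (sin 25°·cos 52°, cos 25°·cos 52°, −sin 52°), v₂ = (sin 345°·cos 65°, cos 345°·cos 65°, −sin 65°).
The plane normal is n = v₁ × v₂ ∝ (-0.184, 0.322, 0.167).
Dip δ = arctan(|n_h|/n_z) = arctan(0.371/0.167) = 65.7°.
Dip direction = atan2(-0.184, 0.322) = 330° (azimuth of n's horizontal projection).

true dip 66°, dip direction 330°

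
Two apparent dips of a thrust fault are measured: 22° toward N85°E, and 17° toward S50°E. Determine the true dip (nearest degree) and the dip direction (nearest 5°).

true dip 22°, dip direction 090°

Represent each trace as a vector plunging at its apparent dip toward its trend (east-north-up frame): v₁ = (0.924, 0.081, -0.375), v₂ = (0.733, -0.615, -0.292).
n = v₁ × v₂ = (0.254, 0.004, 0.627) (taken with n_z > 0).
tan δ = √(n_x²+n_y²)/n_z = 0.254/0.627, so δ = 22.0°.
The horizontal component of n points toward azimuth atan2(n_x, n_y) = 89°, the dip direction.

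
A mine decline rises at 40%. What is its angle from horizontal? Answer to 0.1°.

21.8°

tan θ = 40/100 = 0.4000
θ = arctan(0.4000) = 21.80°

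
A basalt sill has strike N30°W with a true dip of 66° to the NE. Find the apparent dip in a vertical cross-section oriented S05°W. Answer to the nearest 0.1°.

The strike is N30°W and the section trends S05°W; the acute angle between them is β = 35°.
tan α = tan 66° × sin 35° = 2.2460 × 0.5736 = 1.2883
α = arctan(1.2883) = 52.18°

52.2°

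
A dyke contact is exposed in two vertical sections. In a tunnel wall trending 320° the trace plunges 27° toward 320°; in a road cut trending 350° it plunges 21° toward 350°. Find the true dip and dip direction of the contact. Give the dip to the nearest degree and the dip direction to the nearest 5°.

true dip 28°, dip direction 305°

Represent each trace as a vector plunging at its apparent dip toward its trend (east-north-up frame): v₁ = (-0.573, 0.683, -0.454), v₂ = (-0.162, 0.919, -0.358).
The plane normal is n = v₁ × v₂ ∝ (-0.173, 0.132, 0.416).
Dip δ = arctan(|n_h|/n_z) = arctan(0.217/0.416) = 27.6°.
The horizontal component of n points toward azimuth atan2(n_x, n_y) = 307°, the dip direction.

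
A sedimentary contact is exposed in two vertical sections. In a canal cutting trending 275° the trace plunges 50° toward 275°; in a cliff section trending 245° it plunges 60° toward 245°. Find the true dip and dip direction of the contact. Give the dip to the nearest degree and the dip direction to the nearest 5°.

The two traces are lines in the plane: v₁ = (sin 275°·cos 50°, cos 275°·cos 50°, −sin 50°), v₂ = (sin 245°·cos 60°, cos 245°·cos 60°, −sin 60°).
Cross product v₁ × v₂ gives the pole to the plane: n ∝ (-0.210, -0.207, 0.161).
tan δ = √(n_x²+n_y²)/n_z = 0.295/0.161, so δ = 61.5°.
The horizontal component of n points toward azimuth atan2(n_x, n_y) = 225°, the dip direction.

true dip 61°, dip direction 225°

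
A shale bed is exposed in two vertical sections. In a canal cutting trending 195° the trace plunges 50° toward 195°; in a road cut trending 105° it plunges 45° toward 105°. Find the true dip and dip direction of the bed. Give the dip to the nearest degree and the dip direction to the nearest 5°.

Represent each trace as a vector plunging at its apparent dip toward its trend (east-north-up frame): v₁ = (-0.166, -0.621, -0.766), v₂ = (0.683, -0.183, -0.707).
The plane normal is n = v₁ × v₂ ∝ (0.299, -0.641, 0.455).
tan δ = √(n_x²+n_y²)/n_z = 0.707/0.455, so δ = 57.3°.
Dip direction = azimuth of (n_x, n_y) = atan2(0.299, -0.641) = 155°.

true dip 57°, dip direction 155°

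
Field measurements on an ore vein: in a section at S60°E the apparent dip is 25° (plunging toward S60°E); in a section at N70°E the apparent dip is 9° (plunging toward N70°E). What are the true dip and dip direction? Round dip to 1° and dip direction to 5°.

Represent each trace as a vector plunging at its apparent dip toward its trend (east-north-up frame): v₁ = (0.785, -0.453, -0.423), v₂ = (0.928, 0.338, -0.156).
The plane normal is n = v₁ × v₂ ∝ (0.214, -0.269, 0.686).
Dip δ = arctan(|n_h|/n_z) = arctan(0.344/0.686) = 26.6°.
Dip direction = atan2(0.214, -0.269) = 142° (azimuth of n's horizontal projection).

true dip 27°, dip direction 140°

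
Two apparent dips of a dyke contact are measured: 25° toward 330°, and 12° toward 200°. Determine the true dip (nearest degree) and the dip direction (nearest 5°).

true dip 39°, dip direction 275°

The two traces are lines in the plane: v₁ = (sin 330°·cos 25°, cos 330°·cos 25°, −sin 25°), v₂ = (sin 200°·cos 12°, cos 200°·cos 12°, −sin 12°).
Cross product v₁ × v₂ gives the pole to the plane: n ∝ (-0.552, 0.047, 0.679).
True dip = arccos(n_z / |n|) = arccos(0.7751) = 39.2°.
Dip direction = atan2(-0.552, 0.047) = 275° (azimuth of n's horizontal projection).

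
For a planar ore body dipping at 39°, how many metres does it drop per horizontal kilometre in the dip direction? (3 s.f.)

drop per km = 1000 × tan 39° = 1000 × 0.8098

810 m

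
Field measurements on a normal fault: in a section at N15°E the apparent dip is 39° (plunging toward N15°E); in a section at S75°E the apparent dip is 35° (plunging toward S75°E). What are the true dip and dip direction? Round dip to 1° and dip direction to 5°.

true dip 47°, dip direction 055°

Each apparent-dip line lies in the plane. As unit vectors (x east, y north, z up), v₁ plunges 39°→N15°E and v₂ plunges 35°→S75°E.
Cross product v₁ × v₂ gives the pole to the plane: n ∝ (0.564, 0.383, 0.637).
Dip δ = arctan(|n_h|/n_z) = arctan(0.682/0.637) = 47.0°.
Dip direction = azimuth of (n_x, n_y) = atan2(0.564, 0.383) = 56°.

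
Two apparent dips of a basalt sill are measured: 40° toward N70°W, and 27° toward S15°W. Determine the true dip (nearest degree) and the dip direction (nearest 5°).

true dip 46°, dip direction 255°

Each apparent-dip line lies in the plane. As unit vectors (x east, y north, z up), v₁ plunges 40°→N70°W and v₂ plunges 27°→S15°W.
Cross product v₁ × v₂ gives the pole to the plane: n ∝ (-0.672, -0.179, 0.680).
Dip δ = arctan(|n_h|/n_z) = arctan(0.695/0.680) = 45.6°.
Dip direction = atan2(-0.672, -0.179) = 255° (azimuth of n's horizontal projection).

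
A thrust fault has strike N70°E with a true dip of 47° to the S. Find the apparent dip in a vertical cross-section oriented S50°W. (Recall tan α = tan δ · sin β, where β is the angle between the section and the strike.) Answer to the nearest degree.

20°

Angle between strike (N70°E) and section (S50°W): β = 20°.
tan(apparent dip) = tan 47° · sin 20° = 0.3668
α = arctan(0.3668) = 20.14°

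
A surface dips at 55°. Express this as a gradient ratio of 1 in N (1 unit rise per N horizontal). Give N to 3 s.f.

1 : N means tan θ = 1/N, so N = 1/tan 55° = 1/1.4281

1 in 0.700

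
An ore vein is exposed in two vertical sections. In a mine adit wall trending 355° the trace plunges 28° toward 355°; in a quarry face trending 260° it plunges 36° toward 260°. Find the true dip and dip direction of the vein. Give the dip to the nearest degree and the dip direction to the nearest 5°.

true dip 43°, dip direction 300°

The two traces are lines in the plane: v₁ = (sin 355°·cos 28°, cos 355°·cos 28°, −sin 28°), v₂ = (sin 260°·cos 36°, cos 260°·cos 36°, −sin 36°).
The plane normal is n = v₁ × v₂ ∝ (-0.583, 0.329, 0.712).
True dip = arccos(n_z / |n|) = arccos(0.7284) = 43.2°.
The horizontal component of n points toward azimuth atan2(n_x, n_y) = 299°, the dip direction.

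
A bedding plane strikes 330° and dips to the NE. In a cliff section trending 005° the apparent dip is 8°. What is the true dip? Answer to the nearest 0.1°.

13.8°

β = acute angle between strike 330° and section 005° = 35°.
tan δ = tan α / sin β = tan 8° / sin 35° = 0.1405 / 0.5736 = 0.2450
δ = arctan(0.2450) = 13.77°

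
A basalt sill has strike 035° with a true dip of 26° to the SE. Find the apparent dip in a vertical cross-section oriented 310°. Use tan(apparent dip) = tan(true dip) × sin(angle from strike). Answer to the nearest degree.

26°

Angle between strike (035°) and section (310°): β = 85°.
tan(apparent dip) = tan 26° · sin 85° = 0.4859
α = arctan(0.4859) = 25.91°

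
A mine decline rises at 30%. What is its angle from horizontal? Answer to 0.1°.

16.7°

tan θ = 30/100 = 0.3000
θ = arctan(0.3000) = 16.70°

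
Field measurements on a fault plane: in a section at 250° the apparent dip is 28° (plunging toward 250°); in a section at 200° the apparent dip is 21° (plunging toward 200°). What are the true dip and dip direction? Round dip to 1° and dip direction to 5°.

true dip 28°, dip direction 245°

Represent each trace as a vector plunging at its apparent dip toward its trend (east-north-up frame): v₁ = (-0.830, -0.302, -0.469), v₂ = (-0.319, -0.877, -0.358).
The plane normal is n = v₁ × v₂ ∝ (-0.304, -0.147, 0.631).
tan δ = √(n_x²+n_y²)/n_z = 0.338/0.631, so δ = 28.1°.
Dip direction = azimuth of (n_x, n_y) = atan2(-0.304, -0.147) = 244°.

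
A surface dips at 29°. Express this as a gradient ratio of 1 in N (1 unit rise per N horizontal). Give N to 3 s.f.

1 in 1.80

1 : N means tan θ = 1/N, so N = 1/tan 29° = 1/0.5543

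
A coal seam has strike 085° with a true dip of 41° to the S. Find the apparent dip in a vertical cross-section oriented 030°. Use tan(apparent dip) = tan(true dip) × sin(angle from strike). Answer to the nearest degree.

The strike is 085° and the section trends 030°; the acute angle between them is β = 55°.
tan(apparent dip) = tan 41° · sin 55° = 0.7121
apparent dip = arctan 0.7121 = 35.45°

35°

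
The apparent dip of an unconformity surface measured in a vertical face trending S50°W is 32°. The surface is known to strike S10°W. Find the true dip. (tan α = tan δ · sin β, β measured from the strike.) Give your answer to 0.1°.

44.2°

β = acute angle between strike S10°W and section S50°W = 40°.
tan δ = tan α / sin β = tan 32° / sin 40° = 0.6249 / 0.6428 = 0.9721
δ = arctan(0.9721) = 44.19°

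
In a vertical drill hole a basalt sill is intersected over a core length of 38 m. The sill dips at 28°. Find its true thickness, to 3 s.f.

True thickness t = h · cos(dip) = 38 × cos 28°
t = 38 × 0.8829 = 33.552 m

33.6 m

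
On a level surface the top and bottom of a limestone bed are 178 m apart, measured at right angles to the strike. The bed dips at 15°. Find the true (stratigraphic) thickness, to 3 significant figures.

46.1 m

True thickness t = w · sin(dip) = 178 × sin 15°
t = 178 × 0.2588 = 46.070 m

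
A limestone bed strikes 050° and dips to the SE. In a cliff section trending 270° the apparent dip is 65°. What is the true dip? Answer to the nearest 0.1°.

73.3°

The section is 40° from the strike.
tan δ = tan α / sin β = tan 65° / sin 40° = 2.1445 / 0.6428 = 3.3363
true dip = arctan 3.3363 = 73.31°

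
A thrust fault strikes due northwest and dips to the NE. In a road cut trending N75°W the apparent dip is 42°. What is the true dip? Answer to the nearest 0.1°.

β = acute angle between strike due northwest and section N75°W = 30°.
tan(true dip) = tan 42° / sin 30° = 1.8008
δ = arctan(1.8008) = 60.96°

61.0°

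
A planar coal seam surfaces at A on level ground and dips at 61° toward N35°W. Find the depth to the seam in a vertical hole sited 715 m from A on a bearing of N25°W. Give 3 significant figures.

1270 m

The hole lies 10° from the dip direction, so the down-dip offset is 715 × cos 10° = 704.14 m.
Depth = down-dip offset × tan(dip) = 704.14 × tan 61° = 704.14 × 1.8040
Depth = 1270.30 m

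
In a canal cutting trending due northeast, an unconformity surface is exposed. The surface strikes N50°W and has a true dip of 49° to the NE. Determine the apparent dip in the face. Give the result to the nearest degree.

49°

The section lies 85° from the strike.
tan α = tan 49° × sin 85° = 1.1504 × 0.9962 = 1.1460
apparent dip = arctan 1.1460 = 48.89°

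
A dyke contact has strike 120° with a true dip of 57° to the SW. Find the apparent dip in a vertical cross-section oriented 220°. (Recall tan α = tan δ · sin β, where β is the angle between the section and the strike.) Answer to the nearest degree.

The strike is 120° and the section trends 220°; the acute angle between them is β = 80°.
tan(apparent dip) = tan 57° · sin 80° = 1.5165
apparent dip = arctan 1.5165 = 56.60°

57°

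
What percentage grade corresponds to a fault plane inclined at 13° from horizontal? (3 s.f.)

grade % = 100 × tan 13° = 100 × 0.2309

23.1%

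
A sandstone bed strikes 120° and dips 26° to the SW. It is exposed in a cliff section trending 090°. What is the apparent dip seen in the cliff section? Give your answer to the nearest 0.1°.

The section lies 30° from the strike.
tan α = tan 26° × sin 30° = 0.4877 × 0.5000 = 0.2439
α = arctan(0.2439) = 13.71°

13.7°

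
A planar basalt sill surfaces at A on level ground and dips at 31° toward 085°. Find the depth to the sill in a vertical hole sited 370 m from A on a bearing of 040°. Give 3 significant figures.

157 m

The hole lies 45° from the dip direction, so the down-dip offset is 370 × cos 45° = 261.63 m.
Depth = down-dip offset × tan(dip) = 261.63 × tan 31° = 261.63 × 0.6009
Depth = 157.20 m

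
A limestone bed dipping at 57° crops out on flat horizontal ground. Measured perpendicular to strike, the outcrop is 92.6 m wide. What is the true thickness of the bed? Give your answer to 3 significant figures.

77.7 m

True thickness t = w · sin(dip) = 92.6 × sin 57°
t = 92.6 × 0.8387 = 77.661 m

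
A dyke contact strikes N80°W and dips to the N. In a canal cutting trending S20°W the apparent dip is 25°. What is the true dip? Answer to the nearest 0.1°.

The section is 80° from the strike.
tan δ = tan α / sin β = tan 25° / sin 80° = 0.4663 / 0.9848 = 0.4735
true dip = arctan 0.4735 = 25.34°

25.3°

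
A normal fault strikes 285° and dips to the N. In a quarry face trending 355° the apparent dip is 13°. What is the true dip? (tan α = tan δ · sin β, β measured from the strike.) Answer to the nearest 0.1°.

13.8°

The section is 70° from the strike.
tan δ = tan α / sin β = tan 13° / sin 70° = 0.2309 / 0.9397 = 0.2457
δ = arctan(0.2457) = 13.80°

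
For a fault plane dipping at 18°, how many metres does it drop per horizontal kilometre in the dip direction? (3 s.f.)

325 m

drop per km = 1000 × tan 18° = 1000 × 0.3249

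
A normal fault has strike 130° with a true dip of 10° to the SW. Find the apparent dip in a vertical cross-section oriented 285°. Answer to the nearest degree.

The section lies 25° from the strike.
tan α = tan 10° × sin 25° = 0.1763 × 0.4226 = 0.0745
apparent dip = arctan 0.0745 = 4.26°

4°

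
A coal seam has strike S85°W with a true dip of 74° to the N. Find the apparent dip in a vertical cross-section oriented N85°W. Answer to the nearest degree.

31°

The strike is S85°W and the section trends N85°W; the acute angle between them is β = 10°.
tan(apparent dip) = tan 74° · sin 10° = 0.6056
apparent dip = arctan 0.6056 = 31.20°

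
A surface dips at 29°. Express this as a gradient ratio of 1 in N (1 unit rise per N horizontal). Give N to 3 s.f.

1 : N means tan θ = 1/N, so N = 1/tan 29° = 1/0.5543

1 in 1.80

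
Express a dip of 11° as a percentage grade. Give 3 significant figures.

19.4%

grade % = 100 × tan 11° = 100 × 0.1944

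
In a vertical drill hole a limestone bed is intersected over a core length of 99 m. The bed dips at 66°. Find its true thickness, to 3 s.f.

True thickness t = h · cos(dip) = 99 × cos 66°
t = 99 × 0.4067 = 40.267 m

40.3 m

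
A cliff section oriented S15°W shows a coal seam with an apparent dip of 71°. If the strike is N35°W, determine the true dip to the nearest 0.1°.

75.2°

β = acute angle between strike N35°W and section S15°W = 50°.
tan δ = tan α / sin β = tan 71° / sin 50° = 2.9042 / 0.7660 = 3.7912
δ = arctan(3.7912) = 75.22°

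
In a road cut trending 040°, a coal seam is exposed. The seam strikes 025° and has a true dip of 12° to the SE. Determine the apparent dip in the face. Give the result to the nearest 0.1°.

3.1°

The section lies 15° from the strike.
tan α = tan 12° × sin 15° = 0.2126 × 0.2588 = 0.0550
α = arctan(0.0550) = 3.15°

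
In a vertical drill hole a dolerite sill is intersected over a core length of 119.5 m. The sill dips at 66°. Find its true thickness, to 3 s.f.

True thickness t = h · cos(dip) = 119.5 × cos 66°
t = 119.5 × 0.4067 = 48.605 m

48.6 m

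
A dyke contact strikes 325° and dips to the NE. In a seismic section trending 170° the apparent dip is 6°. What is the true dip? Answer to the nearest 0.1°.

β = acute angle between strike 325° and section 170° = 25°.
tan(true dip) = tan 6° / sin 25° = 0.2487
true dip = arctan 0.2487 = 13.97°

14.0°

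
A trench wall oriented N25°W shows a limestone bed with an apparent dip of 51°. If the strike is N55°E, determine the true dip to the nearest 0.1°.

51.4°

β = acute angle between strike N55°E and section N25°W = 80°.
tan δ = tan α / sin β = tan 51° / sin 80° = 1.2349 / 0.9848 = 1.2539
δ = arctan(1.2539) = 51.43°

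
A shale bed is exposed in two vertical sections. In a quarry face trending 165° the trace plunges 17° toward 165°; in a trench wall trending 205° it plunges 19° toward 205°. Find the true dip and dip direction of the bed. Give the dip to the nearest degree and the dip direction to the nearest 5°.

true dip 19°, dip direction 195°

Each apparent-dip line lies in the plane. As unit vectors (x east, y north, z up), v₁ plunges 17°→165° and v₂ plunges 19°→205°.
The plane normal is n = v₁ × v₂ ∝ (-0.050, -0.197, 0.581).
Dip δ = arctan(|n_h|/n_z) = arctan(0.204/0.581) = 19.3°.
Dip direction = atan2(-0.050, -0.197) = 194° (azimuth of n's horizontal projection).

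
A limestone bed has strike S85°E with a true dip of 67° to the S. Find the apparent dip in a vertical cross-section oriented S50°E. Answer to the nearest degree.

53°

The strike is S85°E and the section trends S50°E; the acute angle between them is β = 35°.
tan(apparent dip) = tan 67° · sin 35° = 1.3513
α = arctan(1.3513) = 53.50°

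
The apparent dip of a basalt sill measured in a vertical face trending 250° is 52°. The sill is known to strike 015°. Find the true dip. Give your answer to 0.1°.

57.4°

The section is 55° from the strike.
tan δ = tan α / sin β = tan 52° / sin 55° = 1.2799 / 0.8192 = 1.5625
δ = arctan(1.5625) = 57.38°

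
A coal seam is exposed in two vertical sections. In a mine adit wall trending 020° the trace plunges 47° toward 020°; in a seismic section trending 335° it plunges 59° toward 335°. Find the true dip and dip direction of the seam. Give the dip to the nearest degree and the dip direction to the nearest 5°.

Each apparent-dip line lies in the plane. As unit vectors (x east, y north, z up), v₁ plunges 47°→020° and v₂ plunges 59°→335°.
Cross product v₁ × v₂ gives the pole to the plane: n ∝ (-0.208, 0.359, 0.248).
Dip δ = arctan(|n_h|/n_z) = arctan(0.415/0.248) = 59.1°.
The horizontal component of n points toward azimuth atan2(n_x, n_y) = 330°, the dip direction.

true dip 59°, dip direction 330°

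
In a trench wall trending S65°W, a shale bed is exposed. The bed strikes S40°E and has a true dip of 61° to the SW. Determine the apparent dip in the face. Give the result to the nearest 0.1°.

The strike is S40°E and the section trends S65°W; the acute angle between them is β = 75°.
tan(apparent dip) = tan 61° · sin 75° = 1.7426
apparent dip = arctan 1.7426 = 60.15°

60.2°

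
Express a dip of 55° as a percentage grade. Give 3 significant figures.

grade % = 100 × tan 55° = 100 × 1.4281

143%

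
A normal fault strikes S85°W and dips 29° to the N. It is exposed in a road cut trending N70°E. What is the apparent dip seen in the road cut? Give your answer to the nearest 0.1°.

8.2°

Angle between strike (S85°W) and section (N70°E): β = 15°.
tan α = tan 29° × sin 15° = 0.5543 × 0.2588 = 0.1435
α = arctan(0.1435) = 8.16°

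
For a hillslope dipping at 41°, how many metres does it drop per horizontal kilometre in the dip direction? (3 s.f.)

869 m

drop per km = 1000 × tan 41° = 1000 × 0.8693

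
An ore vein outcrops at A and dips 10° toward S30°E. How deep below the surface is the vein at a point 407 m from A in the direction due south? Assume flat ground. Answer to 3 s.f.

The hole lies 30° from the dip direction, so the down-dip offset is 407 × cos 30° = 352.47 m.
Depth = down-dip offset × tan(dip) = 352.47 × tan 10° = 352.47 × 0.1763
Depth = 62.15 m

62.2 m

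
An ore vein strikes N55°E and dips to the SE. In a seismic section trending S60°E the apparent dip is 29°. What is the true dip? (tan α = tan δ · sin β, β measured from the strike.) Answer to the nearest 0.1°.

β = acute angle between strike N55°E and section S60°E = 65°.
tan δ = tan α / sin β = tan 29° / sin 65° = 0.5543 / 0.9063 = 0.6116
δ = arctan(0.6116) = 31.45°

31.5°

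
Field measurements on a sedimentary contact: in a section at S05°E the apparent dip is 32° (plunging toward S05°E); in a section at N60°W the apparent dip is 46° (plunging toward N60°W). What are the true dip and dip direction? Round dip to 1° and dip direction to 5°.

true dip 61°, dip direction 245°

Represent each trace as a vector plunging at its apparent dip toward its trend (east-north-up frame): v₁ = (0.074, -0.845, -0.530), v₂ = (-0.602, 0.347, -0.719).
Cross product v₁ × v₂ gives the pole to the plane: n ∝ (-0.792, -0.372, 0.483).
Dip δ = arctan(|n_h|/n_z) = arctan(0.875/0.483) = 61.1°.
The horizontal component of n points toward azimuth atan2(n_x, n_y) = 245°, the dip direction.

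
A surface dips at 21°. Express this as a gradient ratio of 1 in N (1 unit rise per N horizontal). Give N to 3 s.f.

1 in 2.61

1 : N means tan θ = 1/N, so N = 1/tan 21° = 1/0.3839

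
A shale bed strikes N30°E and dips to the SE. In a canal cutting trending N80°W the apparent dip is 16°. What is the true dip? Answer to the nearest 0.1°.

The section is 70° from the strike.
tan δ = tan α / sin β = tan 16° / sin 70° = 0.2867 / 0.9397 = 0.3051
δ = arctan(0.3051) = 16.97°

17.0°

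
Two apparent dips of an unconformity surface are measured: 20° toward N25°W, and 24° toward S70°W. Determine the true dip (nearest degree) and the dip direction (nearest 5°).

The two traces are lines in the plane: v₁ = (sin 335°·cos 20°, cos 335°·cos 20°, −sin 20°), v₂ = (sin 250°·cos 24°, cos 250°·cos 24°, −sin 24°).
Cross product v₁ × v₂ gives the pole to the plane: n ∝ (-0.453, 0.132, 0.855).
tan δ = √(n_x²+n_y²)/n_z = 0.472/0.855, so δ = 28.9°.
The horizontal component of n points toward azimuth atan2(n_x, n_y) = 286°, the dip direction.

true dip 29°, dip direction 285°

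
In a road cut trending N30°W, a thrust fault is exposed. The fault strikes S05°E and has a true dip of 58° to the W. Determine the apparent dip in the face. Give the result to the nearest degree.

34°

Angle between strike (S05°E) and section (N30°W): β = 25°.
tan(apparent dip) = tan 58° · sin 25° = 0.6763
apparent dip = arctan 0.6763 = 34.07°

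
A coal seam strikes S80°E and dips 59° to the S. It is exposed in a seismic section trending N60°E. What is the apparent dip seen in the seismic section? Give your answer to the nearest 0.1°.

46.9°

The section lies 40° from the strike.
tan(apparent dip) = tan 59° · sin 40° = 1.0698
apparent dip = arctan 1.0698 = 46.93°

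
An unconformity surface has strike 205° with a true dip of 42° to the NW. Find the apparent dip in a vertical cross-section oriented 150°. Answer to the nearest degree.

Angle between strike (205°) and section (150°): β = 55°.
tan(apparent dip) = tan 42° · sin 55° = 0.7376
apparent dip = arctan 0.7376 = 36.41°

36°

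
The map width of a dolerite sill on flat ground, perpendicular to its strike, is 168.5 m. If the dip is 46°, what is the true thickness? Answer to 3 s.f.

121 m

True thickness t = w · sin(dip) = 168.5 × sin 46°
t = 168.5 × 0.7193 = 121.209 m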